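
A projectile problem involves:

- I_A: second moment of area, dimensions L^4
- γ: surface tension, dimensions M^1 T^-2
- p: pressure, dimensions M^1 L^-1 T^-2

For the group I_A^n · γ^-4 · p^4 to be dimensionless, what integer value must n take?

Balance the L exponent: (4)·n from I_A, plus −4·(0) + 4·(-1) = -4 from the rest, must sum to zero.
4n − 4 = 0, so n = 1.

1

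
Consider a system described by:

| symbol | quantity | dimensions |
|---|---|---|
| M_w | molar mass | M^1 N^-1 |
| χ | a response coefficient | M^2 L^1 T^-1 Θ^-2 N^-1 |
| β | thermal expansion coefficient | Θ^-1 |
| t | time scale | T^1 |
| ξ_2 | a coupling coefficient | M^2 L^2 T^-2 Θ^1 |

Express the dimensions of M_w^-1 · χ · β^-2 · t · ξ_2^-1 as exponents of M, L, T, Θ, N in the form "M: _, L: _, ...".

Collect each base-dimension exponent across the product:
  M: −(1) + (2) − 2·(0) + (0) − (2) = -1
  L: −(0) + (1) − 2·(0) + (0) − (2) = -1
  T: −(0) + (-1) − 2·(0) + (1) − (-2) = 2
  Θ: −(0) + (-2) − 2·(-1) + (0) − (1) = -1
  N: −(-1) + (-1) − 2·(0) + (0) − (0) = 0
So the dimensions are [M⁻¹ L⁻¹ T² Θ⁻¹].

M: -1, L: -1, T: 2, Θ: -1, N: 0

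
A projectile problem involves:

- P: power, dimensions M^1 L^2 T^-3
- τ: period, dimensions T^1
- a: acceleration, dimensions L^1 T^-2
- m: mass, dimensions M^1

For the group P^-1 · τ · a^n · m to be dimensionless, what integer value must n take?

2

Balance the L exponent: (1)·n from a, plus −(2) + (0) + (0) = -2 from the rest, must sum to zero.
n − 2 = 0, so n = 2.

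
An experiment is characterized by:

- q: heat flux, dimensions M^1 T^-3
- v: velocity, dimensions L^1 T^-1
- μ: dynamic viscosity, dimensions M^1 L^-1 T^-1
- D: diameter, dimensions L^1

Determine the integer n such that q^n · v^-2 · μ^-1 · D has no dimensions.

Balance the M exponent: (1)·n from q, plus −2·(0) − (1) + (0) = -1 from the rest, must sum to zero.
n − 1 = 0, so n = 1.

1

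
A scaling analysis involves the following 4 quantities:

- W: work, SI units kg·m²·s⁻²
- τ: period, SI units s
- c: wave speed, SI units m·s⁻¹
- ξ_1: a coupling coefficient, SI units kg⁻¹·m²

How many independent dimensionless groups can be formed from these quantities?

There are 4 variables and 3 base dimensions (M, L, T).
The dimension matrix has rank 3.
Independent dimensionless groups: 4 − 3 = 1.

1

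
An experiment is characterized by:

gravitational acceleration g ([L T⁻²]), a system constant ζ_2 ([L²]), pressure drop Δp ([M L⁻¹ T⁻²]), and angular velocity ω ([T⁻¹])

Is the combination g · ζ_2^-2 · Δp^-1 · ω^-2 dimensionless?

no

Sum the exponent of each base dimension across the product:
  M: [g]_M − 2·[ζ_2]_M − [Δp]_M − 2·[ω]_M = (0) − 2·(0) − (1) − 2·(0) = -1
  L: [g]_L − 2·[ζ_2]_L − [Δp]_L − 2·[ω]_L = (1) − 2·(2) − (-1) − 2·(0) = -2
  T: [g]_T − 2·[ζ_2]_T − [Δp]_T − 2·[ω]_T = (-2) − 2·(0) − (-2) − 2·(-1) = 2
Net dimensions [M⁻¹ L⁻² T²] ≠ [1] — not dimensionless.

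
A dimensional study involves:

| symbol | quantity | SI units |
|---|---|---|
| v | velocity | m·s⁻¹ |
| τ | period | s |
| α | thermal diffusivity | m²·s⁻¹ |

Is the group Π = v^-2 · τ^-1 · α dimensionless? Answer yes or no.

Sum the exponent of each base dimension across the product:
  M: −2·[v]_M − [τ]_M + [α]_M = −2·(0) − (0) + (0) = 0
  L: −2·[v]_L − [τ]_L + [α]_L = −2·(1) − (0) + (2) = 0
  T: −2·[v]_T − [τ]_T + [α]_T = −2·(-1) − (1) + (-1) = 0
All base exponents vanish — dimensionless.

yes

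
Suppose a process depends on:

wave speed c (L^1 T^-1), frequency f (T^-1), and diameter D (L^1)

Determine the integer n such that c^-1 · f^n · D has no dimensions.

1

Balance the T exponent: (-1)·n from f, plus −(-1) + (0) = 1 from the rest, must sum to zero.
−n + 1 = 0, so n = 1.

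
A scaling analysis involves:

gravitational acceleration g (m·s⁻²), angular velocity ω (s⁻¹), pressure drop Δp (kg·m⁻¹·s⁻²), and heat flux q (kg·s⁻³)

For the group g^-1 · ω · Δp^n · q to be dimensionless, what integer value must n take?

Balance the M exponent: (1)·n from Δp, plus −(0) + (0) + (1) = 1 from the rest, must sum to zero.
n + 1 = 0, so n = -1.

-1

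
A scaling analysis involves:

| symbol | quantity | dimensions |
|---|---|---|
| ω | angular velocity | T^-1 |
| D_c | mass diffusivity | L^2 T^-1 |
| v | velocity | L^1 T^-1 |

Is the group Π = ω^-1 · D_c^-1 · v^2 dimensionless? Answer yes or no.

yes

Sum the exponent of each base dimension across the product:
  M: −[ω]_M − [D_c]_M + 2·[v]_M = −(0) − (0) + 2·(0) = 0
  L: −[ω]_L − [D_c]_L + 2·[v]_L = −(0) − (2) + 2·(1) = 0
  T: −[ω]_T − [D_c]_T + 2·[v]_T = −(-1) − (-1) + 2·(-1) = 0
All base exponents vanish — dimensionless.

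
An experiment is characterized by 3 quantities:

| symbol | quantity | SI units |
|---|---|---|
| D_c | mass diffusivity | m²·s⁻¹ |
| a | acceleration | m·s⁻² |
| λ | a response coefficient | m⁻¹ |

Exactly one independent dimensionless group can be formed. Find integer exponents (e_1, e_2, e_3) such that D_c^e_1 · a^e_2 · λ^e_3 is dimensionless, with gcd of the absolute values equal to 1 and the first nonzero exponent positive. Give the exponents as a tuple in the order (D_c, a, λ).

(2, -1, 3)

L: e_1·(2) + e_2·(1) + e_3·(-1) = 0
T: e_1·(-1) + e_2·(-2) + e_3·(0) = 0
Solving this homogeneous linear system for the smallest-integer solution (first nonzero entry positive) gives (2, -1, 3).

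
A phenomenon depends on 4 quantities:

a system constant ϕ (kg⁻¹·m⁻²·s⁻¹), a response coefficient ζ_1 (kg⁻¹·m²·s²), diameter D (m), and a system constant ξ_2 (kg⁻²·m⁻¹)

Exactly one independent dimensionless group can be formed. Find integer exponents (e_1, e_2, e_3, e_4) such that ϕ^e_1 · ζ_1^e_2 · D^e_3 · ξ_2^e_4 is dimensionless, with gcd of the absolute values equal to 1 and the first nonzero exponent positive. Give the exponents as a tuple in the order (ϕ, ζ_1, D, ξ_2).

M: e_1·(-1) + e_2·(-1) + e_3·(0) + e_4·(-2) = 0
L: e_1·(-2) + e_2·(2) + e_3·(1) + e_4·(-1) = 0
T: e_1·(-1) + e_2·(2) + e_3·(0) + e_4·(0) = 0
Solving this homogeneous linear system for the smallest-integer solution (first nonzero entry positive) gives (4, 2, 1, -3).

(4, 2, 1, -3)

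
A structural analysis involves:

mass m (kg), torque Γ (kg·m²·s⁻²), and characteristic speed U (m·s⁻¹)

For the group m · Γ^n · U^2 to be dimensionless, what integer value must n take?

Balance the M exponent: (1)·n from Γ, plus (1) + 2·(0) = 1 from the rest, must sum to zero.
n + 1 = 0, so n = -1.

-1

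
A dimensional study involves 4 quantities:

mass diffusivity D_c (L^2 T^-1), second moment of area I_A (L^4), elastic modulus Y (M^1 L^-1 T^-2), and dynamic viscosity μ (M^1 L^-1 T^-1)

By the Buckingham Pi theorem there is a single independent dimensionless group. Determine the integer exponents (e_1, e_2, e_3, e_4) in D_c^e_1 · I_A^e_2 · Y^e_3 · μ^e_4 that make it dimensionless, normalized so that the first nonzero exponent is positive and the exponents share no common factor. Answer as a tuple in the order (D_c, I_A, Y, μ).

M: e_1·(0) + e_2·(0) + e_3·(1) + e_4·(1) = 0
L: e_1·(2) + e_2·(4) + e_3·(-1) + e_4·(-1) = 0
T: e_1·(-1) + e_2·(0) + e_3·(-2) + e_4·(-1) = 0
Solving this homogeneous linear system for the smallest-integer solution (first nonzero entry positive) gives (2, -1, -2, 2).

(2, -1, -2, 2)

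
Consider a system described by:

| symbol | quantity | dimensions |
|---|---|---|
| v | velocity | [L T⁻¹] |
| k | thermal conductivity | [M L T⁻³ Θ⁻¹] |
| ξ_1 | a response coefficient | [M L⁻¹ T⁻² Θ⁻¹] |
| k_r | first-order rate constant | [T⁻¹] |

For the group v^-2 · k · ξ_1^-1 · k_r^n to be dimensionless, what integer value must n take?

1

Balance the T exponent: (-1)·n from k_r, plus −2·(-1) + (-3) − (-2) = 1 from the rest, must sum to zero.
−n + 1 = 0, so n = 1.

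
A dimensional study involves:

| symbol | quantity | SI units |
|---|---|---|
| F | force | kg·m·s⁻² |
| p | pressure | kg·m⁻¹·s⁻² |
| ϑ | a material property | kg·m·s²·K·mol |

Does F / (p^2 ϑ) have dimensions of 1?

Sum the exponent of each base dimension across the product:
  M: [F]_M − 2·[p]_M − [ϑ]_M = (1) − 2·(1) − (1) = -2
  L: [F]_L − 2·[p]_L − [ϑ]_L = (1) − 2·(-1) − (1) = 2
  T: [F]_T − 2·[p]_T − [ϑ]_T = (-2) − 2·(-2) − (2) = 0
  Θ: [F]_Θ − 2·[p]_Θ − [ϑ]_Θ = (0) − 2·(0) − (1) = -1
  N: [F]_N − 2·[p]_N − [ϑ]_N = (0) − 2·(0) − (1) = -1
Net dimensions [M⁻² L² Θ⁻¹ N⁻¹] ≠ [1] — not dimensionless.

no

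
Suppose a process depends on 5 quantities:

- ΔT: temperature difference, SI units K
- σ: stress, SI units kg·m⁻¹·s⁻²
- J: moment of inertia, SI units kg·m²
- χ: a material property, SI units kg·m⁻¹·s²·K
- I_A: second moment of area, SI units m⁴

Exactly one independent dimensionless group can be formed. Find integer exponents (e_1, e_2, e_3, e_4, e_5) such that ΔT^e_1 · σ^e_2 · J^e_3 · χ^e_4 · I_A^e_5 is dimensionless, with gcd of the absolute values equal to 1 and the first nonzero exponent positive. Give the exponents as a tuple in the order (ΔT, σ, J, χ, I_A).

M: e_1·(0) + e_2·(1) + e_3·(1) + e_4·(1) + e_5·(0) = 0
L: e_1·(0) + e_2·(-1) + e_3·(2) + e_4·(-1) + e_5·(4) = 0
T: e_1·(0) + e_2·(-2) + e_3·(0) + e_4·(2) + e_5·(0) = 0
Θ: e_1·(1) + e_2·(0) + e_3·(0) + e_4·(1) + e_5·(0) = 0
Solving this homogeneous linear system for the smallest-integer solution (first nonzero entry positive) gives (2, -2, 4, -2, -3).

(2, -2, 4, -2, -3)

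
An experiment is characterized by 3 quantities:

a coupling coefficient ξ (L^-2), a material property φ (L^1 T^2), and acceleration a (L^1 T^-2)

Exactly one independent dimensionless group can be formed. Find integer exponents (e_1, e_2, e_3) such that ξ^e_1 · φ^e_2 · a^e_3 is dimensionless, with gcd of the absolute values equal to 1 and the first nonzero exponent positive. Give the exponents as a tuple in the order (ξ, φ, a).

L: e_1·(-2) + e_2·(1) + e_3·(1) = 0
T: e_1·(0) + e_2·(2) + e_3·(-2) = 0
Solving this homogeneous linear system for the smallest-integer solution (first nonzero entry positive) gives (1, 1, 1).

(1, 1, 1)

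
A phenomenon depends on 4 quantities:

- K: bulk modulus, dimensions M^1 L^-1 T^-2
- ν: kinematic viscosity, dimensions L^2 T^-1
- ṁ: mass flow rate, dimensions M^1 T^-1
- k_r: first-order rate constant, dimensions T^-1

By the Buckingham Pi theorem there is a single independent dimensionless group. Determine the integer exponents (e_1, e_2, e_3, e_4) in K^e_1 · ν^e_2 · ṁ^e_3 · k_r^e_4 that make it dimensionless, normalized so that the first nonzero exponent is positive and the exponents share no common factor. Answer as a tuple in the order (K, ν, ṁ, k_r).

(2, 1, -2, -3)

M: e_1·(1) + e_2·(0) + e_3·(1) + e_4·(0) = 0
L: e_1·(-1) + e_2·(2) + e_3·(0) + e_4·(0) = 0
T: e_1·(-2) + e_2·(-1) + e_3·(-1) + e_4·(-1) = 0
Solving this homogeneous linear system for the smallest-integer solution (first nonzero entry positive) gives (2, 1, -2, -3).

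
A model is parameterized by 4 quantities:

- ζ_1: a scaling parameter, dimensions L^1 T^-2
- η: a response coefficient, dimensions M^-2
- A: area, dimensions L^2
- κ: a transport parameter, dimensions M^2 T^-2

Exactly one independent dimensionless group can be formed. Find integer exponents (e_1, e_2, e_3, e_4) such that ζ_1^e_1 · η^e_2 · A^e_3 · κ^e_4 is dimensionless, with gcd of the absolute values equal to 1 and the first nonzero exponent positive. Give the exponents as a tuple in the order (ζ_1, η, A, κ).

M: e_1·(0) + e_2·(-2) + e_3·(0) + e_4·(2) = 0
L: e_1·(1) + e_2·(0) + e_3·(2) + e_4·(0) = 0
T: e_1·(-2) + e_2·(0) + e_3·(0) + e_4·(-2) = 0
Solving this homogeneous linear system for the smallest-integer solution (first nonzero entry positive) gives (2, -2, -1, -2).

(2, -2, -1, -2)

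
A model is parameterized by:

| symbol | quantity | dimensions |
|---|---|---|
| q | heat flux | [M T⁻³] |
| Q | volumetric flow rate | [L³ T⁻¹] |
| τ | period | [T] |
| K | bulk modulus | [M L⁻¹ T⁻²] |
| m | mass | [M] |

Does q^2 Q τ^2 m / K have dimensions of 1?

Sum the exponent of each base dimension across the product:
  M: 2·[q]_M + [Q]_M + 2·[τ]_M − [K]_M + [m]_M = 2·(1) + (0) + 2·(0) − (1) + (1) = 2
  L: 2·[q]_L + [Q]_L + 2·[τ]_L − [K]_L + [m]_L = 2·(0) + (3) + 2·(0) − (-1) + (0) = 4
  T: 2·[q]_T + [Q]_T + 2·[τ]_T − [K]_T + [m]_T = 2·(-3) + (-1) + 2·(1) − (-2) + (0) = -3
Net dimensions [M² L⁴ T⁻³] ≠ [1] — not dimensionless.

no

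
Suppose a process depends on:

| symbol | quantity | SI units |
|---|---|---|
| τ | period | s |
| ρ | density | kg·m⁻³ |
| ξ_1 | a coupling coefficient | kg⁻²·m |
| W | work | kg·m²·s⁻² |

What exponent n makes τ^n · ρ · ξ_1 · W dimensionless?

2

Balance the T exponent: (1)·n from τ, plus (0) + (0) + (-2) = -2 from the rest, must sum to zero.
n − 2 = 0, so n = 2.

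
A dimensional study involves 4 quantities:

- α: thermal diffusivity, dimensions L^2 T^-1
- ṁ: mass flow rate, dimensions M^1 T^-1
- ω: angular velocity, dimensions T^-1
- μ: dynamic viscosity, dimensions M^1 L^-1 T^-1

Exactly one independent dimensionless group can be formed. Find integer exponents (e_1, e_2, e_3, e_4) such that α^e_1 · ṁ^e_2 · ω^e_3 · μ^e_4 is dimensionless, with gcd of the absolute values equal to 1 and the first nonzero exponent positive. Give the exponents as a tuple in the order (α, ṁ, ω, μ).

M: e_1·(0) + e_2·(1) + e_3·(0) + e_4·(1) = 0
L: e_1·(2) + e_2·(0) + e_3·(0) + e_4·(-1) = 0
T: e_1·(-1) + e_2·(-1) + e_3·(-1) + e_4·(-1) = 0
Solving this homogeneous linear system for the smallest-integer solution (first nonzero entry positive) gives (1, -2, -1, 2).

(1, -2, -1, 2)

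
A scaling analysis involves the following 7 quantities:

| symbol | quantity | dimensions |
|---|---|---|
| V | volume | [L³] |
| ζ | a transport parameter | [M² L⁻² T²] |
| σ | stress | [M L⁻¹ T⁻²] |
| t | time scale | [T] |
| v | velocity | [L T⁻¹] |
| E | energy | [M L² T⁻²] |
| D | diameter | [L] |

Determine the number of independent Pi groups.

4

There are 7 variables and 3 base dimensions (M, L, T).
The dimension matrix has rank 3.
Independent dimensionless groups: 7 − 3 = 4.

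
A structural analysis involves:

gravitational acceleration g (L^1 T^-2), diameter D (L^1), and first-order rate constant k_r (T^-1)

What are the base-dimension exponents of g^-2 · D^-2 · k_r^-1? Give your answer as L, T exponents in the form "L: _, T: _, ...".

Collect each base-dimension exponent across the product:
  L: −2·(1) − 2·(1) − (0) = -4
  T: −2·(-2) − 2·(0) − (-1) = 5
So the dimensions are [L⁻⁴ T⁵].

L: -4, T: 5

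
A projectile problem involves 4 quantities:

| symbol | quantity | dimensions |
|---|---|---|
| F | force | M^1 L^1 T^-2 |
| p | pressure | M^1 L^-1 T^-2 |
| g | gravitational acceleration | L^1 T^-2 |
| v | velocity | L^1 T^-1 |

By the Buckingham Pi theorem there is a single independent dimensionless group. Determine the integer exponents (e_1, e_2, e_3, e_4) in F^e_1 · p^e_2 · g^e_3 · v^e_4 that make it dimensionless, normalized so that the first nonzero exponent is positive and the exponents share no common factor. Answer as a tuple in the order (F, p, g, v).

M: e_1·(1) + e_2·(1) + e_3·(0) + e_4·(0) = 0
L: e_1·(1) + e_2·(-1) + e_3·(1) + e_4·(1) = 0
T: e_1·(-2) + e_2·(-2) + e_3·(-2) + e_4·(-1) = 0
Solving this homogeneous linear system for the smallest-integer solution (first nonzero entry positive) gives (1, -1, 2, -4).

(1, -1, 2, -4)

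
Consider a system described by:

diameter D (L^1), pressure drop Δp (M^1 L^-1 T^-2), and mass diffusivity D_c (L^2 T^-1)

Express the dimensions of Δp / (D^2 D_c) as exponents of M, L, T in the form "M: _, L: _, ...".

M: 1, L: -5, T: -1

Collect each base-dimension exponent across the product:
  M: −2·(0) + (1) − (0) = 1
  L: −2·(1) + (-1) − (2) = -5
  T: −2·(0) + (-2) − (-1) = -1
So the dimensions are [M L⁻⁵ T⁻¹].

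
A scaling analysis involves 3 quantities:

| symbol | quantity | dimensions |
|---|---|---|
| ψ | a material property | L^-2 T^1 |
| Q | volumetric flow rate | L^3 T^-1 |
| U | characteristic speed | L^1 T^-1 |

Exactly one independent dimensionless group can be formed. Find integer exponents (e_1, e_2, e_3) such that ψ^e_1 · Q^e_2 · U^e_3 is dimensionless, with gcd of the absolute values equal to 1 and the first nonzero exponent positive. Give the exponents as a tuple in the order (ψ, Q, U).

L: e_1·(-2) + e_2·(3) + e_3·(1) = 0
T: e_1·(1) + e_2·(-1) + e_3·(-1) = 0
Solving this homogeneous linear system for the smallest-integer solution (first nonzero entry positive) gives (2, 1, 1).

(2, 1, 1)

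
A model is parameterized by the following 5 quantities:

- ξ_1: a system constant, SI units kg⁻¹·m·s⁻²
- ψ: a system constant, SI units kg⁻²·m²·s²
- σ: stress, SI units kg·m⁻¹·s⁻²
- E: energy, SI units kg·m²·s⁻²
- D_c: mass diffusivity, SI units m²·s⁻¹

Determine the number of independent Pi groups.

2

There are 5 variables and 3 base dimensions (M, L, T).
The dimension matrix has rank 3.
Independent dimensionless groups: 5 − 3 = 2.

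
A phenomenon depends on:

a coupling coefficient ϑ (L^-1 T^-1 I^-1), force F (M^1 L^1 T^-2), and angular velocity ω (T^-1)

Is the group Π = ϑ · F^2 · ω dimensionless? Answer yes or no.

no

Sum the exponent of each base dimension across the product:
  M: [ϑ]_M + 2·[F]_M + [ω]_M = (0) + 2·(1) + (0) = 2
  L: [ϑ]_L + 2·[F]_L + [ω]_L = (-1) + 2·(1) + (0) = 1
  T: [ϑ]_T + 2·[F]_T + [ω]_T = (-1) + 2·(-2) + (-1) = -6
  I: [ϑ]_I + 2·[F]_I + [ω]_I = (-1) + 2·(0) + (0) = -1
Net dimensions [M² L T⁻⁶ I⁻¹] ≠ [1] — not dimensionless.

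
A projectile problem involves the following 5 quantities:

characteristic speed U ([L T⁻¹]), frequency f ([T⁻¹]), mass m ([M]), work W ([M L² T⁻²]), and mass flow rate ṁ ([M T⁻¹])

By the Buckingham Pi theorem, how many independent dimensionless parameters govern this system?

There are 5 variables and 3 base dimensions (M, L, T).
The dimension matrix has rank 3.
Independent dimensionless groups: 5 − 3 = 2.

2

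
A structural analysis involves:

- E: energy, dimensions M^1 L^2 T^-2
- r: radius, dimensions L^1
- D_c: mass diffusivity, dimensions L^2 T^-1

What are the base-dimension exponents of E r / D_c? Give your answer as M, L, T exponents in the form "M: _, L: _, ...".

Collect each base-dimension exponent across the product:
  M: (1) + (0) − (0) = 1
  L: (2) + (1) − (2) = 1
  T: (-2) + (0) − (-1) = -1
So the dimensions are [M L T⁻¹].

M: 1, L: 1, T: -1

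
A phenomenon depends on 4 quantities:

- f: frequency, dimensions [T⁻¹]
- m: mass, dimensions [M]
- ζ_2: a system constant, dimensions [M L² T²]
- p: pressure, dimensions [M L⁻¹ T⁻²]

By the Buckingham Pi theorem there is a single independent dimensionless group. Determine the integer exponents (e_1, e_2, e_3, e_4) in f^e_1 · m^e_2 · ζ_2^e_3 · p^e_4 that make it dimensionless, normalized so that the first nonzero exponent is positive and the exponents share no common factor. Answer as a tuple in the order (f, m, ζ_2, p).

(2, 3, -1, -2)

M: e_1·(0) + e_2·(1) + e_3·(1) + e_4·(1) = 0
L: e_1·(0) + e_2·(0) + e_3·(2) + e_4·(-1) = 0
T: e_1·(-1) + e_2·(0) + e_3·(2) + e_4·(-2) = 0
Solving this homogeneous linear system for the smallest-integer solution (first nonzero entry positive) gives (2, 3, -1, -2).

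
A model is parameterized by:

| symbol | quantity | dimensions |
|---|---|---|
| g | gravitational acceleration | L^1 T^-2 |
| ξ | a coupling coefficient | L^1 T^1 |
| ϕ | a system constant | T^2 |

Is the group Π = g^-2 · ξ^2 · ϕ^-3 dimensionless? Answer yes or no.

Sum the exponent of each base dimension across the product:
  L: −2·[g]_L + 2·[ξ]_L − 3·[ϕ]_L = −2·(1) + 2·(1) − 3·(0) = 0
  T: −2·[g]_T + 2·[ξ]_T − 3·[ϕ]_T = −2·(-2) + 2·(1) − 3·(2) = 0
All base exponents vanish — dimensionless.

yes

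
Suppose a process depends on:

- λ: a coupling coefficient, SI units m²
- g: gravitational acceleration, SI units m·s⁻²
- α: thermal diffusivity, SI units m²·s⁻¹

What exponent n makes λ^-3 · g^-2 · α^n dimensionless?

Balance the L exponent: (2)·n from α, plus −3·(2) − 2·(1) = -8 from the rest, must sum to zero.
2n − 8 = 0, so n = 4.

4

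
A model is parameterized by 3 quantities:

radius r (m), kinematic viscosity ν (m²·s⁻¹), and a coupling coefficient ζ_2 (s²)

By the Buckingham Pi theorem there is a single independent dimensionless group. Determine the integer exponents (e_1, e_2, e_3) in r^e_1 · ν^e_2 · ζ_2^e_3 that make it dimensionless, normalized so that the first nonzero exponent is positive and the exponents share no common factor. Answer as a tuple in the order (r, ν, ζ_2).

L: e_1·(1) + e_2·(2) + e_3·(0) = 0
T: e_1·(0) + e_2·(-1) + e_3·(2) = 0
Solving this homogeneous linear system for the smallest-integer solution (first nonzero entry positive) gives (4, -2, -1).

(4, -2, -1)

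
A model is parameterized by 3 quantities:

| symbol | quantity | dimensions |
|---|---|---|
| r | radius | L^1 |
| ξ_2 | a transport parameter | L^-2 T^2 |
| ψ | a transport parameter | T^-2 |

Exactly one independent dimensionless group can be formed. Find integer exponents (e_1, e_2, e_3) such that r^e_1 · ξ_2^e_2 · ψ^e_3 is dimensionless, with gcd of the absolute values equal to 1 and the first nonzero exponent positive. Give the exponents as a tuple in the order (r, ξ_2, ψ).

(2, 1, 1)

L: e_1·(1) + e_2·(-2) + e_3·(0) = 0
T: e_1·(0) + e_2·(2) + e_3·(-2) = 0
Solving this homogeneous linear system for the smallest-integer solution (first nonzero entry positive) gives (2, 1, 1).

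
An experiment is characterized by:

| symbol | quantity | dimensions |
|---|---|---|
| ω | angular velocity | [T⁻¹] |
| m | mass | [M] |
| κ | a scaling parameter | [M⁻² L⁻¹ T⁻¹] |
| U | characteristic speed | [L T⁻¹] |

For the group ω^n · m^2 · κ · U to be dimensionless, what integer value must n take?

Balance the T exponent: (-1)·n from ω, plus 2·(0) + (-1) + (-1) = -2 from the rest, must sum to zero.
−n − 2 = 0, so n = -2.

-2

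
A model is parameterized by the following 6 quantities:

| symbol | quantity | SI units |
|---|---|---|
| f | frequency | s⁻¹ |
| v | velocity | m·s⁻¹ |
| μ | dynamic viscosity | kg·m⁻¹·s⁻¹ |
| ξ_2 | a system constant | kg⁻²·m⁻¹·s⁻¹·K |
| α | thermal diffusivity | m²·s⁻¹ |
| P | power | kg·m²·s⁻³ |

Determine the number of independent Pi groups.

There are 6 variables and 4 base dimensions (M, L, T, Θ).
The dimension matrix has rank 4.
Independent dimensionless groups: 6 − 4 = 2.

2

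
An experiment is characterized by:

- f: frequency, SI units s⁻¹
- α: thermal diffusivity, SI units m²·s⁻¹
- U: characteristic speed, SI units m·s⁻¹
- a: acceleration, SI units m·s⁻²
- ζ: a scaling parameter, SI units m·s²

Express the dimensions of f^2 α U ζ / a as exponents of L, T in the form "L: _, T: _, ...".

L: 3, T: 0

Collect each base-dimension exponent across the product:
  L: 2·(0) + (2) + (1) − (1) + (1) = 3
  T: 2·(-1) + (-1) + (-1) − (-2) + (2) = 0
So the dimensions are [L³].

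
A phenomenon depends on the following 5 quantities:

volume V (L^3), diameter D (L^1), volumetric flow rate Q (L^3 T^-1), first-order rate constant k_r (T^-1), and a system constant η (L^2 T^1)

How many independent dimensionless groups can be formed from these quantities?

3

There are 5 variables and 2 base dimensions (L, T).
The dimension matrix has rank 2.
Independent dimensionless groups: 5 − 2 = 3.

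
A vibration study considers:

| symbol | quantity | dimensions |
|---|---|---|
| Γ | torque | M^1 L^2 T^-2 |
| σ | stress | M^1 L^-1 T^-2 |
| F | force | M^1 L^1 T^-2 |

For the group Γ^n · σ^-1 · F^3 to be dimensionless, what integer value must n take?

Balance the M exponent: (1)·n from Γ, plus −(1) + 3·(1) = 2 from the rest, must sum to zero.
n + 2 = 0, so n = -2.

-2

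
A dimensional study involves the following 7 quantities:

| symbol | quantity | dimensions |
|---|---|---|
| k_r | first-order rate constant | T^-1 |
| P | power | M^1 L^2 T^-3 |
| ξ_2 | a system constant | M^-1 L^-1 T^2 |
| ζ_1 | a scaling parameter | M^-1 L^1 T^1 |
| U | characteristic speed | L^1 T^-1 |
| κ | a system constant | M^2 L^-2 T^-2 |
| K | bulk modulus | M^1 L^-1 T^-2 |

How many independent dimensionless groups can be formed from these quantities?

4

There are 7 variables and 3 base dimensions (M, L, T).
The dimension matrix has rank 3.
Independent dimensionless groups: 7 − 3 = 4.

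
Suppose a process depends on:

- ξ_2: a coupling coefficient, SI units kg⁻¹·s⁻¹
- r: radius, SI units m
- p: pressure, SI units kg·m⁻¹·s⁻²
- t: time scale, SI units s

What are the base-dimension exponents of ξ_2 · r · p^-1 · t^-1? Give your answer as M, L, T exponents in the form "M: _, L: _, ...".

M: -2, L: 2, T: 0

Collect each base-dimension exponent across the product:
  M: (-1) + (0) − (1) − (0) = -2
  L: (0) + (1) − (-1) − (0) = 2
  T: (-1) + (0) − (-2) − (1) = 0
So the dimensions are [M⁻² L²].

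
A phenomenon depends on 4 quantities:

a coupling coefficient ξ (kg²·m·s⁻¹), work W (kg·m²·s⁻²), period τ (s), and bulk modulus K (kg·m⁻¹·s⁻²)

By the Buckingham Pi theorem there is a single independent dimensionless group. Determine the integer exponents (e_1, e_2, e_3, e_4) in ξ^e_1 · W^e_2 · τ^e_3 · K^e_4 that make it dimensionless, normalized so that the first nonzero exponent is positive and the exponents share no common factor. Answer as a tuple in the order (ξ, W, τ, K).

M: e_1·(2) + e_2·(1) + e_3·(0) + e_4·(1) = 0
L: e_1·(1) + e_2·(2) + e_3·(0) + e_4·(-1) = 0
T: e_1·(-1) + e_2·(-2) + e_3·(1) + e_4·(-2) = 0
Solving this homogeneous linear system for the smallest-integer solution (first nonzero entry positive) gives (1, -1, -3, -1).

(1, -1, -3, -1)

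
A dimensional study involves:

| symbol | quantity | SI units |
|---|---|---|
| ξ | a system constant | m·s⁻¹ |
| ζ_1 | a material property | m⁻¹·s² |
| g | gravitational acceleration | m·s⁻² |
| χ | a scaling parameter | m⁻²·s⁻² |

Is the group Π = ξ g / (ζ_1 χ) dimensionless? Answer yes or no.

Sum the exponent of each base dimension across the product:
  L: [ξ]_L − [ζ_1]_L + [g]_L − [χ]_L = (1) − (-1) + (1) − (-2) = 5
  T: [ξ]_T − [ζ_1]_T + [g]_T − [χ]_T = (-1) − (2) + (-2) − (-2) = -3
Net dimensions [L⁵ T⁻³] ≠ [1] — not dimensionless.

no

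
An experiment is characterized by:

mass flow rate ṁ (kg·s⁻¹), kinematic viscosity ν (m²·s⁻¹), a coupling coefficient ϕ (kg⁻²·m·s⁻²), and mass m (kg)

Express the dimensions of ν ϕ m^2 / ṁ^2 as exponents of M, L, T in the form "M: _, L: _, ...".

Collect each base-dimension exponent across the product:
  M: −2·(1) + (0) + (-2) + 2·(1) = -2
  L: −2·(0) + (2) + (1) + 2·(0) = 3
  T: −2·(-1) + (-1) + (-2) + 2·(0) = -1
So the dimensions are [M⁻² L³ T⁻¹].

M: -2, L: 3, T: -1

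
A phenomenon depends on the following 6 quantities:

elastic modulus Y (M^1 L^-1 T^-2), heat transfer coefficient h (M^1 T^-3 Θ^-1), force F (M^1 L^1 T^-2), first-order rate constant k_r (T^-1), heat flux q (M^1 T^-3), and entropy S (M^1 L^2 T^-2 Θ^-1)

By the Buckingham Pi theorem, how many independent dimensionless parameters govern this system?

There are 6 variables and 4 base dimensions (M, L, T, Θ).
The dimension matrix has rank 4.
Independent dimensionless groups: 6 − 4 = 2.

2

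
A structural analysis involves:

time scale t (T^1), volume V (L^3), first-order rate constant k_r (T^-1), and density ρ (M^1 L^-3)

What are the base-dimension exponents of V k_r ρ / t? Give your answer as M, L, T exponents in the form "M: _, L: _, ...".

Collect each base-dimension exponent across the product:
  M: −(0) + (0) + (0) + (1) = 1
  L: −(0) + (3) + (0) + (-3) = 0
  T: −(1) + (0) + (-1) + (0) = -2
So the dimensions are [M T⁻²].

M: 1, L: 0, T: -2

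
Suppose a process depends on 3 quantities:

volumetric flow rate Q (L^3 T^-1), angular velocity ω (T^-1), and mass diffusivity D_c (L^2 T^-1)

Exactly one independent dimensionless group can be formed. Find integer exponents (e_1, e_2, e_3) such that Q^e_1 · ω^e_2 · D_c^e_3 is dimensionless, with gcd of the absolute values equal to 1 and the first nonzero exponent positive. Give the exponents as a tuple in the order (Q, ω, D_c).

(2, 1, -3)

L: e_1·(3) + e_2·(0) + e_3·(2) = 0
T: e_1·(-1) + e_2·(-1) + e_3·(-1) = 0
Solving this homogeneous linear system for the smallest-integer solution (first nonzero entry positive) gives (2, 1, -3).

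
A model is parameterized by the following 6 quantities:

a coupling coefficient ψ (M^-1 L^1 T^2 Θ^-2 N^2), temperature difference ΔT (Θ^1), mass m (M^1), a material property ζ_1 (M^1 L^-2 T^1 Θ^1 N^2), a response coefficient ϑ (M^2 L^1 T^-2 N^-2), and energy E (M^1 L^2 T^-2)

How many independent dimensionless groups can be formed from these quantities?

There are 6 variables and 5 base dimensions (M, L, T, Θ, N).
The dimension matrix has rank 5.
Independent dimensionless groups: 6 − 5 = 1.

1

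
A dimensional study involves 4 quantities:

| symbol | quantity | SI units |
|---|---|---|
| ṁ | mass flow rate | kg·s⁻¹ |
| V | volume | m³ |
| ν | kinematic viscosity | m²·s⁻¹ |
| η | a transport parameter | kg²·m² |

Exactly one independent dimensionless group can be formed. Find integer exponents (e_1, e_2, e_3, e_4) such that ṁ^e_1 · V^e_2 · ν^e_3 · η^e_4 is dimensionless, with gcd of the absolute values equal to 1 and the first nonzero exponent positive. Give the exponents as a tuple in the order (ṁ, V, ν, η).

(2, 2, -2, -1)

M: e_1·(1) + e_2·(0) + e_3·(0) + e_4·(2) = 0
L: e_1·(0) + e_2·(3) + e_3·(2) + e_4·(2) = 0
T: e_1·(-1) + e_2·(0) + e_3·(-1) + e_4·(0) = 0
Solving this homogeneous linear system for the smallest-integer solution (first nonzero entry positive) gives (2, 2, -2, -1).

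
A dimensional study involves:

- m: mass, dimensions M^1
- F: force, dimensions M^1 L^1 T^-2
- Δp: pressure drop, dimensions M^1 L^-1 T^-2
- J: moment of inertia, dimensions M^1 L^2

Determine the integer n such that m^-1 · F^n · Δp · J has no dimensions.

-1

Balance the M exponent: (1)·n from F, plus −(1) + (1) + (1) = 1 from the rest, must sum to zero.
n + 1 = 0, so n = -1.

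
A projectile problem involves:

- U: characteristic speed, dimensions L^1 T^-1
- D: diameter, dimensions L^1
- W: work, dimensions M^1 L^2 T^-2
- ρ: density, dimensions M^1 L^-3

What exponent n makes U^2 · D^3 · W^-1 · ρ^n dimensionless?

1

Balance the M exponent: (1)·n from ρ, plus 2·(0) + 3·(0) − (1) = -1 from the rest, must sum to zero.
n − 1 = 0, so n = 1.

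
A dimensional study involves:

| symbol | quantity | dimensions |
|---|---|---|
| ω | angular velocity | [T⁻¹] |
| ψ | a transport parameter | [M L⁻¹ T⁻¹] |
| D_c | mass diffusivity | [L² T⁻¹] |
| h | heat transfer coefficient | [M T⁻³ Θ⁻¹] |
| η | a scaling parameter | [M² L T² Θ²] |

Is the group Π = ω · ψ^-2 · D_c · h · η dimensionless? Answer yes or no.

no

Sum the exponent of each base dimension across the product:
  M: [ω]_M − 2·[ψ]_M + [D_c]_M + [h]_M + [η]_M = (0) − 2·(1) + (0) + (1) + (2) = 1
  L: [ω]_L − 2·[ψ]_L + [D_c]_L + [h]_L + [η]_L = (0) − 2·(-1) + (2) + (0) + (1) = 5
  T: [ω]_T − 2·[ψ]_T + [D_c]_T + [h]_T + [η]_T = (-1) − 2·(-1) + (-1) + (-3) + (2) = -1
  Θ: [ω]_Θ − 2·[ψ]_Θ + [D_c]_Θ + [h]_Θ + [η]_Θ = (0) − 2·(0) + (0) + (-1) + (2) = 1
Net dimensions [M L⁵ T⁻¹ Θ] ≠ [1] — not dimensionless.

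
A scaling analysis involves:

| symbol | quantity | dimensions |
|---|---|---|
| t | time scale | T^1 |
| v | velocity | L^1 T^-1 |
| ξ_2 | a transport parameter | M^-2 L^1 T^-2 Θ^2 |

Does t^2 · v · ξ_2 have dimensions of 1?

Sum the exponent of each base dimension across the product:
  M: 2·[t]_M + [v]_M + [ξ_2]_M = 2·(0) + (0) + (-2) = -2
  L: 2·[t]_L + [v]_L + [ξ_2]_L = 2·(0) + (1) + (1) = 2
  T: 2·[t]_T + [v]_T + [ξ_2]_T = 2·(1) + (-1) + (-2) = -1
  Θ: 2·[t]_Θ + [v]_Θ + [ξ_2]_Θ = 2·(0) + (0) + (2) = 2
Net dimensions [M⁻² L² T⁻¹ Θ²] ≠ [1] — not dimensionless.

no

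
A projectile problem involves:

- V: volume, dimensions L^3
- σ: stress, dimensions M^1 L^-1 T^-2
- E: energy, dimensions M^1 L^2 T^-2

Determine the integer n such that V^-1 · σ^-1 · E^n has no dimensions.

Balance the M exponent: (1)·n from E, plus −(0) − (1) = -1 from the rest, must sum to zero.
n − 1 = 0, so n = 1.

1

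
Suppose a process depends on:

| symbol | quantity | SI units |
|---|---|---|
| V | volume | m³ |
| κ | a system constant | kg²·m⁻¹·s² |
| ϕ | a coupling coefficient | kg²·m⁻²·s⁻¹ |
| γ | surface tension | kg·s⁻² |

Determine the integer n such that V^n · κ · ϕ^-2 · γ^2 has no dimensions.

Balance the L exponent: (3)·n from V, plus (-1) − 2·(-2) + 2·(0) = 3 from the rest, must sum to zero.
3n + 3 = 0, so n = -1.

-1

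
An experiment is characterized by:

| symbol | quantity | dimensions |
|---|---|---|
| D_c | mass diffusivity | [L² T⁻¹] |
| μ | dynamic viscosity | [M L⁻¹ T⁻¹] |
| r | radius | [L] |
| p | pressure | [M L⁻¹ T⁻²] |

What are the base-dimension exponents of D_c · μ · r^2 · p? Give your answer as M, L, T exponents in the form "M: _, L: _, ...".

M: 2, L: 2, T: -4

Collect each base-dimension exponent across the product:
  M: (0) + (1) + 2·(0) + (1) = 2
  L: (2) + (-1) + 2·(1) + (-1) = 2
  T: (-1) + (-1) + 2·(0) + (-2) = -4
So the dimensions are [M² L² T⁻⁴].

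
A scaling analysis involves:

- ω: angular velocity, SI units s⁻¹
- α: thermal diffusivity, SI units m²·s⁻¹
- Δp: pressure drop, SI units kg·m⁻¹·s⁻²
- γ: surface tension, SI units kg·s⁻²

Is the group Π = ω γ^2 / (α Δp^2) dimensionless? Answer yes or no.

yes

Sum the exponent of each base dimension across the product:
  M: [ω]_M − [α]_M − 2·[Δp]_M + 2·[γ]_M = (0) − (0) − 2·(1) + 2·(1) = 0
  L: [ω]_L − [α]_L − 2·[Δp]_L + 2·[γ]_L = (0) − (2) − 2·(-1) + 2·(0) = 0
  T: [ω]_T − [α]_T − 2·[Δp]_T + 2·[γ]_T = (-1) − (-1) − 2·(-2) + 2·(-2) = 0
All base exponents vanish — dimensionless.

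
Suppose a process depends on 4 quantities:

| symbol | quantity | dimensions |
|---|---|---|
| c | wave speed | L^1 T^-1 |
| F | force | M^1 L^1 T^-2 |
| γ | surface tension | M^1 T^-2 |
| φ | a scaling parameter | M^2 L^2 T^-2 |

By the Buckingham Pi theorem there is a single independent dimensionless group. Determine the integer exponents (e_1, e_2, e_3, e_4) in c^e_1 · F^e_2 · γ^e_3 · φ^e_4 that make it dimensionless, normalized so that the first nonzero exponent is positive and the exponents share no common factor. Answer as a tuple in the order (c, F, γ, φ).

M: e_1·(0) + e_2·(1) + e_3·(1) + e_4·(2) = 0
L: e_1·(1) + e_2·(1) + e_3·(0) + e_4·(2) = 0
T: e_1·(-1) + e_2·(-2) + e_3·(-2) + e_4·(-2) = 0
Solving this homogeneous linear system for the smallest-integer solution (first nonzero entry positive) gives (2, -4, 2, 1).

(2, -4, 2, 1)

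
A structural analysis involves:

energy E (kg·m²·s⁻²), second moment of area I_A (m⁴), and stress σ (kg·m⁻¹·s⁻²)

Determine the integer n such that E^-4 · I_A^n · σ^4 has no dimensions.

Balance the L exponent: (4)·n from I_A, plus −4·(2) + 4·(-1) = -12 from the rest, must sum to zero.
4n − 12 = 0, so n = 3.

3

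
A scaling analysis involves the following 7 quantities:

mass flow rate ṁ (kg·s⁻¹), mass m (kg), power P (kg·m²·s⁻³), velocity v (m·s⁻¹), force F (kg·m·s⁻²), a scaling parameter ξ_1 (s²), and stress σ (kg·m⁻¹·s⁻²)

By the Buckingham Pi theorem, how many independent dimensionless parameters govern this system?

4

There are 7 variables and 3 base dimensions (M, L, T).
The dimension matrix has rank 3.
Independent dimensionless groups: 7 − 3 = 4.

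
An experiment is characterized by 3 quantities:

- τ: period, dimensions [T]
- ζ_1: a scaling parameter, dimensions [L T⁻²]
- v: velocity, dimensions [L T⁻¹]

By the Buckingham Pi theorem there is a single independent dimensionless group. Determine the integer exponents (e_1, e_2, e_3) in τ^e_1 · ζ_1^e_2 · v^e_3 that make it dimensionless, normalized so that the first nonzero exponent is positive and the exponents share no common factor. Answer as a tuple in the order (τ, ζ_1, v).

L: e_1·(0) + e_2·(1) + e_3·(1) = 0
T: e_1·(1) + e_2·(-2) + e_3·(-1) = 0
Solving this homogeneous linear system for the smallest-integer solution (first nonzero entry positive) gives (1, 1, -1).

(1, 1, -1)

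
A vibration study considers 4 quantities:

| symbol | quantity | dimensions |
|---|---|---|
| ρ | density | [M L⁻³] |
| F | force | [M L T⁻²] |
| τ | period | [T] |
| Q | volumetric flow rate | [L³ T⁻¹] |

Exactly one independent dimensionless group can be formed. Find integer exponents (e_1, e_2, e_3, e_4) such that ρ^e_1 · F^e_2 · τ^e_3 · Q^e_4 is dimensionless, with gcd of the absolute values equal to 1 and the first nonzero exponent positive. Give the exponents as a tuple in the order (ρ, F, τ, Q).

(3, -3, -2, 4)

M: e_1·(1) + e_2·(1) + e_3·(0) + e_4·(0) = 0
L: e_1·(-3) + e_2·(1) + e_3·(0) + e_4·(3) = 0
T: e_1·(0) + e_2·(-2) + e_3·(1) + e_4·(-1) = 0
Solving this homogeneous linear system for the smallest-integer solution (first nonzero entry positive) gives (3, -3, -2, 4).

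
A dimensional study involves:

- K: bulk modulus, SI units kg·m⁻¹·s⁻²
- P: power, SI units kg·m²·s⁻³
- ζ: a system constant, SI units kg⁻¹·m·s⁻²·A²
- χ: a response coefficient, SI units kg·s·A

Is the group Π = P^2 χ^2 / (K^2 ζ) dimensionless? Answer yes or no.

Sum the exponent of each base dimension across the product:
  M: −2·[K]_M + 2·[P]_M − [ζ]_M + 2·[χ]_M = −2·(1) + 2·(1) − (-1) + 2·(1) = 3
  L: −2·[K]_L + 2·[P]_L − [ζ]_L + 2·[χ]_L = −2·(-1) + 2·(2) − (1) + 2·(0) = 5
  T: −2·[K]_T + 2·[P]_T − [ζ]_T + 2·[χ]_T = −2·(-2) + 2·(-3) − (-2) + 2·(1) = 2
  I: −2·[K]_I + 2·[P]_I − [ζ]_I + 2·[χ]_I = −2·(0) + 2·(0) − (2) + 2·(1) = 0
Net dimensions [M³ L⁵ T²] ≠ [1] — not dimensionless.

no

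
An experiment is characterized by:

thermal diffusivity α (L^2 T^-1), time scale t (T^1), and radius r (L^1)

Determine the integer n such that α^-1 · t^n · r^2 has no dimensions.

-1

Balance the T exponent: (1)·n from t, plus −(-1) + 2·(0) = 1 from the rest, must sum to zero.
n + 1 = 0, so n = -1.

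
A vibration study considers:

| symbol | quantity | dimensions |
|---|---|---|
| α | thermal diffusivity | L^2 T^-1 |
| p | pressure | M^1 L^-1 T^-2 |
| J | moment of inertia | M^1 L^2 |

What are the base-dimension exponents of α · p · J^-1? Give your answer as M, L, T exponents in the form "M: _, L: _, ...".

M: 0, L: -1, T: -3

Collect each base-dimension exponent across the product:
  M: (0) + (1) − (1) = 0
  L: (2) + (-1) − (2) = -1
  T: (-1) + (-2) − (0) = -3
So the dimensions are [L⁻¹ T⁻³].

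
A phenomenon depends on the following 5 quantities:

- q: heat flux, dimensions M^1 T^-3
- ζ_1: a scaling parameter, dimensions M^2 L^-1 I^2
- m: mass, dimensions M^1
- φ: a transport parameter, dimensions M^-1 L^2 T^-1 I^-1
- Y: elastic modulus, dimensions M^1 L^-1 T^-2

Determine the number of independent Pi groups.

1

There are 5 variables and 4 base dimensions (M, L, T, I).
The dimension matrix has rank 4.
Independent dimensionless groups: 5 − 4 = 1.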